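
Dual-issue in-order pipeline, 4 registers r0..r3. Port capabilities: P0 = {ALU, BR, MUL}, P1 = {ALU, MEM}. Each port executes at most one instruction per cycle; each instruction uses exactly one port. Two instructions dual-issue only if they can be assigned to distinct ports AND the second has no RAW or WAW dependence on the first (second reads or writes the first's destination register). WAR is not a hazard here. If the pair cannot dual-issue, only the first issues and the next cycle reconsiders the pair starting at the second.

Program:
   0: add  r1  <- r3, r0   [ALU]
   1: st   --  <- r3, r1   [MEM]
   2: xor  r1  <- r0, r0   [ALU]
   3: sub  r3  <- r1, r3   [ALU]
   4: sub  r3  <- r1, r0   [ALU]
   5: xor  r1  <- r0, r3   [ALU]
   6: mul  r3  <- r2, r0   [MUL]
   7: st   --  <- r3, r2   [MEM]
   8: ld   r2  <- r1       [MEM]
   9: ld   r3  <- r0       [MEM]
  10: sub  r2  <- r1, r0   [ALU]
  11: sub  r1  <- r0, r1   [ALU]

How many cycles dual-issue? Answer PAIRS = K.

t=0 i0:add ; RAW r1
t=1 i1/i2:st xor ; dual
t=2 i3:sub ; WAW r3
t=3 i4:sub ; RAW r3
t=4 i5/i6:xor mul ; dual
t=5 i7:st ; no-port MEM/MEM
t=6 i8:ld ; no-port MEM/MEM
t=7 i9/i10:ld sub ; dual
t=8 i11:sub ; tail

PAIRS = 3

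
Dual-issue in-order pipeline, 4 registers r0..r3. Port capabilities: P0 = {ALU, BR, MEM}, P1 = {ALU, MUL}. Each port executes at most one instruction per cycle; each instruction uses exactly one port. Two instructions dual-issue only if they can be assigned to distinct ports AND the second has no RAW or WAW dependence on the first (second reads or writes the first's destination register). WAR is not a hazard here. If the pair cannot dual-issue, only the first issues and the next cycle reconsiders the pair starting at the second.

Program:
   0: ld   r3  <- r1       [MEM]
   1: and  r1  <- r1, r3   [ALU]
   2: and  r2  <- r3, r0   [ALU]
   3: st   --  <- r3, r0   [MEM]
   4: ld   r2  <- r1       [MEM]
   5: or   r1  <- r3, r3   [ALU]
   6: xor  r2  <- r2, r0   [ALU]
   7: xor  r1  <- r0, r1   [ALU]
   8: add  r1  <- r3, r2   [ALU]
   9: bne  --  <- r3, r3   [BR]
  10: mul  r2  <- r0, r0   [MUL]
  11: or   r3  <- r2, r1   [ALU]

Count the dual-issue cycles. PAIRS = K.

PAIRS = 4

t=0 i0:ld.MEM ; RAW r3
t=1 i1&i2:and.ALU/and.ALU ; dual
t=2 i3:st.MEM ; no-port MEM/MEM
t=3 i4&i5:ld.MEM/or.ALU ; dual
t=4 i6&i7:xor.ALU/xor.ALU ; dual
t=5 i8&i9:add.ALU/bne.BR ; dual
t=6 i10:mul.MUL ; RAW r2
t=7 i11:or.ALU ; tail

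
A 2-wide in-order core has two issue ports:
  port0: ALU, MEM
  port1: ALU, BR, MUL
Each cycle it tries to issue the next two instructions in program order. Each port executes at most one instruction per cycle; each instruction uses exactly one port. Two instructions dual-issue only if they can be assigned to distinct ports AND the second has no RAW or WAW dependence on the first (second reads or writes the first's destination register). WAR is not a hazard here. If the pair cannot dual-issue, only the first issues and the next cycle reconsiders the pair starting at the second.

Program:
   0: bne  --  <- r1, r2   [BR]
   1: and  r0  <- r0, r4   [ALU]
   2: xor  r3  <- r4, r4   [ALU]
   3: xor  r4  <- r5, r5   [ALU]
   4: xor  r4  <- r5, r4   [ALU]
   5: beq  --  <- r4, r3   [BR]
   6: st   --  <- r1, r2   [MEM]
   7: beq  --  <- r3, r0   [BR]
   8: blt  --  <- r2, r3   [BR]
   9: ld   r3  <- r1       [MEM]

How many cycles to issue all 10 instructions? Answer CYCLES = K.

CYCLES = 6

  cy0 -> i0&i1 (bne.BR;and.ALU) dual
  cy1 -> i2&i3 (xor.ALU;xor.ALU) dual
  cy2 -> i4 (xor.ALU) RAW r4
  cy3 -> i5&i6 (beq.BR;st.MEM) dual
  cy4 -> i7 (beq.BR) no-port BR/BR
  cy5 -> i8&i9 (blt.BR;ld.MEM) dual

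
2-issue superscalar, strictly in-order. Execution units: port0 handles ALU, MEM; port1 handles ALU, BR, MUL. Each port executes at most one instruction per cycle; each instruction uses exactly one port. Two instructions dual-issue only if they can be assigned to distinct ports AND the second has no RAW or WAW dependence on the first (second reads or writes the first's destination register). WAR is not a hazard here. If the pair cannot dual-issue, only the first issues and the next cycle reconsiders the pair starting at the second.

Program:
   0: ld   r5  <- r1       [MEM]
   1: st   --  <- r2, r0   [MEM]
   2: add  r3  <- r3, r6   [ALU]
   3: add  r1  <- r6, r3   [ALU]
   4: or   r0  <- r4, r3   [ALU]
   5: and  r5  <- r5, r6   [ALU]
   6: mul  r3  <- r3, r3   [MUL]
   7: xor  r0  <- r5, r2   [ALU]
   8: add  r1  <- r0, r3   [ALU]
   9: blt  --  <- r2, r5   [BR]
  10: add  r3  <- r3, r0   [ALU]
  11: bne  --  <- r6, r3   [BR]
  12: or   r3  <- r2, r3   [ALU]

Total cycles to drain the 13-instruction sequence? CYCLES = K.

  cy0 -> i0 (ld.MEM) no-port MEM/MEM
  cy1 -> i1&i2 (st.MEM/add.ALU) dual
  cy2 -> i3&i4 (add.ALU/or.ALU) dual
  cy3 -> i5&i6 (and.ALU/mul.MUL) dual
  cy4 -> i7 (xor.ALU) RAW r0
  cy5 -> i8&i9 (add.ALU/blt.BR) dual
  cy6 -> i10 (add.ALU) RAW r3
  cy7 -> i11&i12 (bne.BR/or.ALU) dual

CYCLES = 8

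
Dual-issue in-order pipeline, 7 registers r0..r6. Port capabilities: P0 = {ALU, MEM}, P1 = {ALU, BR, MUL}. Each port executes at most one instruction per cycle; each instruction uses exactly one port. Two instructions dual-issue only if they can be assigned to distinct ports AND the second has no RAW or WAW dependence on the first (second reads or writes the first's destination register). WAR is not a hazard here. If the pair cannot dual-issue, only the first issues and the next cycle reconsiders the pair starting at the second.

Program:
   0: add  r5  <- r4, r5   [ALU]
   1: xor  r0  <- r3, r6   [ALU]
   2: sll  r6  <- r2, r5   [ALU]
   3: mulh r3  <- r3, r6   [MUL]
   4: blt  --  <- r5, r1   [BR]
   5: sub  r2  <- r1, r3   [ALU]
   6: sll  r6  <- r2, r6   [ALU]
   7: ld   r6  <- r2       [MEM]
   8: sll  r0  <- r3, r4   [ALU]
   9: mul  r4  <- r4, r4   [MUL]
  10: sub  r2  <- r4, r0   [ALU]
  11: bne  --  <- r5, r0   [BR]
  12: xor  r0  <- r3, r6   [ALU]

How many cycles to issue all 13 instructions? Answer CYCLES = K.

CYCLES = 9

  cy0 -> i0+i1 (add;xor) dual
  cy1 -> i2 (sll) RAW r6
  cy2 -> i3 (mulh) no-port MUL/BR
  cy3 -> i4+i5 (blt;sub) dual
  cy4 -> i6 (sll) WAW r6
  cy5 -> i7+i8 (ld;sll) dual
  cy6 -> i9 (mul) RAW r4
  cy7 -> i10+i11 (sub;bne) dual
  cy8 -> i12 (xor) tail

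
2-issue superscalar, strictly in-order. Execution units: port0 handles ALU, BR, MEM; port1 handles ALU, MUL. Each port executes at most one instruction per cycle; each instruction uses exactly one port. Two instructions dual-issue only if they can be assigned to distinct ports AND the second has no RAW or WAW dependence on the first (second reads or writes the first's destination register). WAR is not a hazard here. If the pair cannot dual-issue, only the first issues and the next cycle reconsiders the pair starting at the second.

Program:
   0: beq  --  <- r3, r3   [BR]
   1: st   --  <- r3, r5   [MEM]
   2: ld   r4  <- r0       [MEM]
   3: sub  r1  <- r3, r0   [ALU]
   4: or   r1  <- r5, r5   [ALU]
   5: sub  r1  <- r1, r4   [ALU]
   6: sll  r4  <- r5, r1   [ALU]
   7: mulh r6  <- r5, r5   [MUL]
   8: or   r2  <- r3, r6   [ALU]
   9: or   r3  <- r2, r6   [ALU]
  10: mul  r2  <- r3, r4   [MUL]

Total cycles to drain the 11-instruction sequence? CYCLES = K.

[0] i0  beq.BR  -- no-port BR/MEM
[1] i1  st.MEM  -- no-port MEM/MEM
[2] i2+i3  ld.MEM sub.ALU  -- dual
[3] i4  or.ALU  -- RAW+WAW r1
[4] i5  sub.ALU  -- RAW r1
[5] i6+i7  sll.ALU mulh.MUL  -- dual
[6] i8  or.ALU  -- RAW r2
[7] i9  or.ALU  -- RAW r3
[8] i10  mul.MUL  -- tail

CYCLES = 9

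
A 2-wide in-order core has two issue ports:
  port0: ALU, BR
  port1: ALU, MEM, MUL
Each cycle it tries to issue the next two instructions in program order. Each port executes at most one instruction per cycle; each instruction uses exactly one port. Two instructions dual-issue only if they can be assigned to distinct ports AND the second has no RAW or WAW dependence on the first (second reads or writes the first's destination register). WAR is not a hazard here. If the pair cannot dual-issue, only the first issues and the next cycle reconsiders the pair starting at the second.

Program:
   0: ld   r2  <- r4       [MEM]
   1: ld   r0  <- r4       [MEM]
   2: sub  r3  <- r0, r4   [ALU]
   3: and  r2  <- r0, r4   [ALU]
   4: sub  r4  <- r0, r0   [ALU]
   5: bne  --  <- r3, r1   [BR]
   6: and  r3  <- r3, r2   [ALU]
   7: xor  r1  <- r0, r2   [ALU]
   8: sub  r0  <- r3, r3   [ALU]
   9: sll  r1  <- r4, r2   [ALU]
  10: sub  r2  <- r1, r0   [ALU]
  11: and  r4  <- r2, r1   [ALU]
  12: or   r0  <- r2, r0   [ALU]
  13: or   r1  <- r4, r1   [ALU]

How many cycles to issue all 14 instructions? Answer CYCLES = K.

CYCLES = 9

#0 head=0: ld.MEM i0 no-port MEM/MEM
#1 head=1: ld.MEM i1 RAW r0
#2 head=2: sub.ALU;and.ALU i2+i3 pair
#3 head=4: sub.ALU;bne.BR i4+i5 pair
#4 head=6: and.ALU;xor.ALU i6+i7 pair
#5 head=8: sub.ALU;sll.ALU i8+i9 pair
#6 head=10: sub.ALU i10 RAW r2
#7 head=11: and.ALU;or.ALU i11+i12 pair
#8 head=13: or.ALU i13 tail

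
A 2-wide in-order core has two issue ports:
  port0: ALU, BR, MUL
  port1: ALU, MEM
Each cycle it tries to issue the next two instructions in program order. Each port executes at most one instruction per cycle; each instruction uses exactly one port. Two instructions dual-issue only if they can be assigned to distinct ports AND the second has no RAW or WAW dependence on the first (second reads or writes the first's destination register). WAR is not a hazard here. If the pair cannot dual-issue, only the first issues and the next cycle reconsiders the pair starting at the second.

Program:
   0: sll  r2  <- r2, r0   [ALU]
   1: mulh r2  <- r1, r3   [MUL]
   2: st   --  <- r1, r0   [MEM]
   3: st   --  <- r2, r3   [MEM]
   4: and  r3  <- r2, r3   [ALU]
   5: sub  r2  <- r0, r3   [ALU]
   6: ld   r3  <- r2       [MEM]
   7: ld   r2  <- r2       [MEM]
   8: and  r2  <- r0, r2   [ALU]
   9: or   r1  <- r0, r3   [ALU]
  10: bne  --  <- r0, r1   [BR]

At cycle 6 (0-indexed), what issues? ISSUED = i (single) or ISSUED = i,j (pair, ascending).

[0] i0  sll  -- WAW r2
[1] i1&i2  mulh+st  -- pair
[2] i3&i4  st+and  -- pair
[3] i5  sub  -- RAW r2
[4] i6  ld  -- no-port MEM/MEM
[5] i7  ld  -- RAW+WAW r2
[6] i8&i9  and+or  -- pair
[7] i10  bne  -- tail

ISSUED = 8,9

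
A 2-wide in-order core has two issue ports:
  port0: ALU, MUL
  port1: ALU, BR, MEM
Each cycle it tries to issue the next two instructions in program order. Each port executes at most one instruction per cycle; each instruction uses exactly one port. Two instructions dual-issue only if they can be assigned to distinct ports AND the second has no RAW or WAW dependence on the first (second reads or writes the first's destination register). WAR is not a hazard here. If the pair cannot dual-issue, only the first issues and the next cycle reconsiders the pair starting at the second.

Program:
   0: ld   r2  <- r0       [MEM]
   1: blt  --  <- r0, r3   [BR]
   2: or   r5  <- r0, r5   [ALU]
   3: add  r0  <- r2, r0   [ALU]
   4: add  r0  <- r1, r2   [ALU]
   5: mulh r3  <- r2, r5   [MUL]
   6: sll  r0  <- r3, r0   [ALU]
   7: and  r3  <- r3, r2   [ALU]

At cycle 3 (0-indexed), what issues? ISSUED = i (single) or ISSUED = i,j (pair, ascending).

ISSUED = 4,5

#0 head=0: ld.MEM i0 no-port MEM/BR
#1 head=1: blt.BR/or.ALU i1&i2 2-wide
#2 head=3: add.ALU i3 WAW r0
#3 head=4: add.ALU/mulh.MUL i4&i5 2-wide
#4 head=6: sll.ALU/and.ALU i6&i7 2-wide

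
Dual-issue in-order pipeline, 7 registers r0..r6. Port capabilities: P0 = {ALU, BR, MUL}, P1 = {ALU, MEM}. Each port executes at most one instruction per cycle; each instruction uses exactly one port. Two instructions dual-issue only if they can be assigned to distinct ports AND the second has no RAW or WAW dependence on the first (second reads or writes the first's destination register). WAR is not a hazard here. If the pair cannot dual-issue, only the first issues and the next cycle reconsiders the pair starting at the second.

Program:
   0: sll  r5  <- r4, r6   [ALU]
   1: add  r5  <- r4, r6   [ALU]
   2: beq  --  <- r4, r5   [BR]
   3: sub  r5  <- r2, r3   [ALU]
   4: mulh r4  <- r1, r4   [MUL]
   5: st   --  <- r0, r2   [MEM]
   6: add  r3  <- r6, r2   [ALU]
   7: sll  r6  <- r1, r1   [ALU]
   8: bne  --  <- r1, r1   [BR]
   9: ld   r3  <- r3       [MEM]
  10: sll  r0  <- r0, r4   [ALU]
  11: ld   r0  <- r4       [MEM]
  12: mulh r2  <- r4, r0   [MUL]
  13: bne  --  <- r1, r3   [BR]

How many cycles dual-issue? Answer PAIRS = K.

0. sll @i0  | WAW r5
1. add @i1  | RAW r5
2. beq/sub @i2+i3  | dual
3. mulh/st @i4+i5  | dual
4. add/sll @i6+i7  | dual
5. bne/ld @i8+i9  | dual
6. sll @i10  | WAW r0
7. ld @i11  | RAW r0
8. mulh @i12  | no-port MUL/BR
9. bne @i13  | tail

PAIRS = 4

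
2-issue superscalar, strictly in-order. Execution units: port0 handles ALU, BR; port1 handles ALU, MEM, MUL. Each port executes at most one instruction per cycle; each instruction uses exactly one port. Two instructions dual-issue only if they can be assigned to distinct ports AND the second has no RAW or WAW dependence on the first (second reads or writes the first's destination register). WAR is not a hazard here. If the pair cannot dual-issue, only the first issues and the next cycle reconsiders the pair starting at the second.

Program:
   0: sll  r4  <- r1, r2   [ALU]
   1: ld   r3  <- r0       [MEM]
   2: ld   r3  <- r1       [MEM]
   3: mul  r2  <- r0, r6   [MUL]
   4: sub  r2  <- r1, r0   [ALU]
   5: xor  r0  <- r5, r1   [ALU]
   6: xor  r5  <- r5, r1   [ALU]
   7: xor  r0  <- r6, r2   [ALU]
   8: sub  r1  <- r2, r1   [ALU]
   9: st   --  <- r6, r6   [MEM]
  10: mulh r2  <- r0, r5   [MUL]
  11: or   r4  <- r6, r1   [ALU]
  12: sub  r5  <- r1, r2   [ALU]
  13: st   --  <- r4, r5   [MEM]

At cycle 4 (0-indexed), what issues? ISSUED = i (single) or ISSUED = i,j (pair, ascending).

ISSUED = 6,7

0. sll+ld @i0,i1  | 2-wide
1. ld @i2  | no-port MEM/MUL
2. mul @i3  | WAW r2
3. sub+xor @i4,i5  | 2-wide
4. xor+xor @i6,i7  | 2-wide
5. sub+st @i8,i9  | 2-wide
6. mulh+or @i10,i11  | 2-wide
7. sub @i12  | RAW r5
8. st @i13  | tail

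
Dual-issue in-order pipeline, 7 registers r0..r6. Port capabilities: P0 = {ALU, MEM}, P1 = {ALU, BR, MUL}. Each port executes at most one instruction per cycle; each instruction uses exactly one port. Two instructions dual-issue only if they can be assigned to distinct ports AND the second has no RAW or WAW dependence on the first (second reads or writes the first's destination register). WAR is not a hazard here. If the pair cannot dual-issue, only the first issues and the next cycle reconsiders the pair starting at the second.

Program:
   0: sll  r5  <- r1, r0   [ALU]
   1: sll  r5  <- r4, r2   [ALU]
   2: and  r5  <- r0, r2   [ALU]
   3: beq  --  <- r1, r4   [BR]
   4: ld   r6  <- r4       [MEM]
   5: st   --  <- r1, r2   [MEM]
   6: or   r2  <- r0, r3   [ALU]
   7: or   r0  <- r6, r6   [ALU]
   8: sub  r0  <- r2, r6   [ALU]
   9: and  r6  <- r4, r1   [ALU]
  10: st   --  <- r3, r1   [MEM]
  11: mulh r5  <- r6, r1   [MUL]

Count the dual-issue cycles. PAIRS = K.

PAIRS = 4

#0 head=0: sll.ALU i0 WAW r5
#1 head=1: sll.ALU i1 WAW r5
#2 head=2: and.ALU;beq.BR i2+i3 dual
#3 head=4: ld.MEM i4 no-port MEM/MEM
#4 head=5: st.MEM;or.ALU i5+i6 dual
#5 head=7: or.ALU i7 WAW r0
#6 head=8: sub.ALU;and.ALU i8+i9 dual
#7 head=10: st.MEM;mulh.MUL i10+i11 dual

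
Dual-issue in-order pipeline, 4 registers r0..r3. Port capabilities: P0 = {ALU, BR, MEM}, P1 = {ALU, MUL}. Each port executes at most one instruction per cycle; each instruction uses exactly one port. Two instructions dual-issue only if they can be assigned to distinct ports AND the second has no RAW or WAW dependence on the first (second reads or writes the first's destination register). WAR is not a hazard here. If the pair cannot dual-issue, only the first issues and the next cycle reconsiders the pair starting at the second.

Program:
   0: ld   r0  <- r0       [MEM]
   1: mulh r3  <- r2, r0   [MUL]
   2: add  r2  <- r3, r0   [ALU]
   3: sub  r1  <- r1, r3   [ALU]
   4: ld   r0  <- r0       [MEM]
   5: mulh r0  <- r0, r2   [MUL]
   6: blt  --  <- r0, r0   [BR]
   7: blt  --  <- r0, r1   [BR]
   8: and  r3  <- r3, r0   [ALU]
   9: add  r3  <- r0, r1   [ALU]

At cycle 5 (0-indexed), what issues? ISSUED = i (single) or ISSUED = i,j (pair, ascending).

t=0 i0:ld.MEM ; RAW r0
t=1 i1:mulh.MUL ; RAW r3
t=2 i2+i3:add.ALU;sub.ALU ; pair
t=3 i4:ld.MEM ; RAW+WAW r0
t=4 i5:mulh.MUL ; RAW r0
t=5 i6:blt.BR ; no-port BR/BR
t=6 i7+i8:blt.BR;and.ALU ; pair
t=7 i9:add.ALU ; tail

ISSUED = 6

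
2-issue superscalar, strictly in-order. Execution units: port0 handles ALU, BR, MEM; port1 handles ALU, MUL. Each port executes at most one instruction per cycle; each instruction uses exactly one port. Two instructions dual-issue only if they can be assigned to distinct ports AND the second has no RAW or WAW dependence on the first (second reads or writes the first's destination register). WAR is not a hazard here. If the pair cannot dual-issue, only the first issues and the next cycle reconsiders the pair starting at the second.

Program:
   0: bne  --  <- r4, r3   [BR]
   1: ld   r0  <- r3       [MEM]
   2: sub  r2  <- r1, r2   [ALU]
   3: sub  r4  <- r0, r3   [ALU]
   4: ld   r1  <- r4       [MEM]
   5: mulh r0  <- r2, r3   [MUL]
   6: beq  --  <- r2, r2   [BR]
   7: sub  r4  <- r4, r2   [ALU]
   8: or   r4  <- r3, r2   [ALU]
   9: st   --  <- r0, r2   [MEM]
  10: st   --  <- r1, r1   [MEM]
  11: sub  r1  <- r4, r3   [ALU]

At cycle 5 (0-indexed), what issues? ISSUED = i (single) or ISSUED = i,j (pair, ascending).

ISSUED = 8,9

0. bne.BR @i0  | no-port BR/MEM
1. ld.MEM+sub.ALU @i1/i2  | pair
2. sub.ALU @i3  | RAW r4
3. ld.MEM+mulh.MUL @i4/i5  | pair
4. beq.BR+sub.ALU @i6/i7  | pair
5. or.ALU+st.MEM @i8/i9  | pair
6. st.MEM+sub.ALU @i10/i11  | pair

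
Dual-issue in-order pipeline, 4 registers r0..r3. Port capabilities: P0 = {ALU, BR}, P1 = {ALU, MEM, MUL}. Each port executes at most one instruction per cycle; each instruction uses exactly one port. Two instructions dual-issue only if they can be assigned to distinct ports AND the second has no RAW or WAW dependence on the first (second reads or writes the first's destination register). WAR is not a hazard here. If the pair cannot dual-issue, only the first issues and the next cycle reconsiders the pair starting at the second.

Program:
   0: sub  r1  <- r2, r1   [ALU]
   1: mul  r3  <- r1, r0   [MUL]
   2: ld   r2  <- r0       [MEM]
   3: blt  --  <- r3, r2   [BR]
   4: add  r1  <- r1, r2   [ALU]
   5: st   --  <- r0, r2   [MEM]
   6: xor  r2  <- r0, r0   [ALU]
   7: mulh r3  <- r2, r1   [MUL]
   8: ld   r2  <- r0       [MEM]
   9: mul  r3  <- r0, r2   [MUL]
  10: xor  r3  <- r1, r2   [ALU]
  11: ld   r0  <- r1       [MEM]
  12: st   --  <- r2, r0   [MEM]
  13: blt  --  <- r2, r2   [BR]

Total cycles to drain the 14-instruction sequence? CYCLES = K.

#0 head=0: sub i0 RAW r1
#1 head=1: mul i1 no-port MUL/MEM
#2 head=2: ld i2 RAW r2
#3 head=3: blt/add i3/i4 dual
#4 head=5: st/xor i5/i6 dual
#5 head=7: mulh i7 no-port MUL/MEM
#6 head=8: ld i8 no-port MEM/MUL
#7 head=9: mul i9 WAW r3
#8 head=10: xor/ld i10/i11 dual
#9 head=12: st/blt i12/i13 dual

CYCLES = 10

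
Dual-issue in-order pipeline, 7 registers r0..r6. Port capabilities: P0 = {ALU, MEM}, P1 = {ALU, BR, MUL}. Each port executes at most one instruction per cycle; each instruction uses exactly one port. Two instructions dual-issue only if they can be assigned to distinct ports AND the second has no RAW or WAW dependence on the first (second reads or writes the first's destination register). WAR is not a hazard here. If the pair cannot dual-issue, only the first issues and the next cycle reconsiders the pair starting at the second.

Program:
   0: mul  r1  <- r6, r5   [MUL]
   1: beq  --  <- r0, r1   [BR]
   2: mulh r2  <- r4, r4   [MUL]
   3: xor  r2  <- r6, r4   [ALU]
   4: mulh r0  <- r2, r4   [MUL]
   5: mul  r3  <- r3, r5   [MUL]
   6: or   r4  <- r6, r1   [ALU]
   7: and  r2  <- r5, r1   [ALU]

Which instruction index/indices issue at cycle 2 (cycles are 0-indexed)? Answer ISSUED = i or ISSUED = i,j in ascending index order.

[0] i0  mul  -- no-port MUL/BR
[1] i1  beq  -- no-port BR/MUL
[2] i2  mulh  -- WAW r2
[3] i3  xor  -- RAW r2
[4] i4  mulh  -- no-port MUL/MUL
[5] i5,i6  mul or  -- pair
[6] i7  and  -- tail

ISSUED = 2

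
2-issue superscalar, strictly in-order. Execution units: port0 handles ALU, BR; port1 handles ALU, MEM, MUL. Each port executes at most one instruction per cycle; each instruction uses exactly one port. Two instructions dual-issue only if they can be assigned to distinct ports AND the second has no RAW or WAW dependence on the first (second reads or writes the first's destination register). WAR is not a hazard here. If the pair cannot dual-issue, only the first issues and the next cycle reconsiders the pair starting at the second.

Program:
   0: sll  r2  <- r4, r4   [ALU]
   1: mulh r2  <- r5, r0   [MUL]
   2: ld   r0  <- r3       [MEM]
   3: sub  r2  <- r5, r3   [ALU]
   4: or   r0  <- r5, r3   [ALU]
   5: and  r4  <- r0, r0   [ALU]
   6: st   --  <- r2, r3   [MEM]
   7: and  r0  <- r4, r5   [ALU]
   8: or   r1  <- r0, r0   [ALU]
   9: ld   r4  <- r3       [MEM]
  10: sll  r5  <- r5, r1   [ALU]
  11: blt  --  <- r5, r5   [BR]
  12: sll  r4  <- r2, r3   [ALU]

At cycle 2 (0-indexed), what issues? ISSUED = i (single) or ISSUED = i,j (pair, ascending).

ISSUED = 2,3

[0] i0  sll  -- WAW r2
[1] i1  mulh  -- no-port MUL/MEM
[2] i2+i3  ld;sub  -- pair
[3] i4  or  -- RAW r0
[4] i5+i6  and;st  -- pair
[5] i7  and  -- RAW r0
[6] i8+i9  or;ld  -- pair
[7] i10  sll  -- RAW r5
[8] i11+i12  blt;sll  -- pair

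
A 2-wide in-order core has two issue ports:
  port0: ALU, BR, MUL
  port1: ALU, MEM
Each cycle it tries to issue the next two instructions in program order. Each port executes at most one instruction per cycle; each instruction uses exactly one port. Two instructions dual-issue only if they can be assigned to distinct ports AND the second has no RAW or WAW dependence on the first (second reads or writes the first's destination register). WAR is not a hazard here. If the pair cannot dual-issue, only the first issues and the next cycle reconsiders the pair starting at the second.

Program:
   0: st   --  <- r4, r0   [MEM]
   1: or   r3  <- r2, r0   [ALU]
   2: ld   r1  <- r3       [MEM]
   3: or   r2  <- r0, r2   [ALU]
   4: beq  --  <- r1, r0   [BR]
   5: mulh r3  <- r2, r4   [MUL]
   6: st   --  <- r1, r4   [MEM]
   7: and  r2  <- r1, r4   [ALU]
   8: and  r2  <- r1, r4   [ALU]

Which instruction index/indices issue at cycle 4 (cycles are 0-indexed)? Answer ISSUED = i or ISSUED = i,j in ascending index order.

ISSUED = 7

0. st/or @i0+i1  | dual
1. ld/or @i2+i3  | dual
2. beq @i4  | no-port BR/MUL
3. mulh/st @i5+i6  | dual
4. and @i7  | WAW r2
5. and @i8  | tail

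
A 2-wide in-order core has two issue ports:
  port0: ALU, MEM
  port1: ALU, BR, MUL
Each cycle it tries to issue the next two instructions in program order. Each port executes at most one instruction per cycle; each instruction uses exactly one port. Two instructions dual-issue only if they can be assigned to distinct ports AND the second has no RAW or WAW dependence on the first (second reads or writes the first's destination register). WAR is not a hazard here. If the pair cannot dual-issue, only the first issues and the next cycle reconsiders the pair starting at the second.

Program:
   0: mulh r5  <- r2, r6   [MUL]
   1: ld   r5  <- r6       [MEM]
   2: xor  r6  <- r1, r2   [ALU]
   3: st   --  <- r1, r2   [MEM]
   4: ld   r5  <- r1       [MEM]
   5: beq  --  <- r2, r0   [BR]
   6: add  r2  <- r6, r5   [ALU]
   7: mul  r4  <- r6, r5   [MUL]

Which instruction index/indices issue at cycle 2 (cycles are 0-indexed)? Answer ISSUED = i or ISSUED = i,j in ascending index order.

ISSUED = 3

c0: i0 mulh.MUL  WAW r5
c1: i1&i2 ld.MEM xor.ALU  pair
c2: i3 st.MEM  no-port MEM/MEM
c3: i4&i5 ld.MEM beq.BR  pair
c4: i6&i7 add.ALU mul.MUL  pair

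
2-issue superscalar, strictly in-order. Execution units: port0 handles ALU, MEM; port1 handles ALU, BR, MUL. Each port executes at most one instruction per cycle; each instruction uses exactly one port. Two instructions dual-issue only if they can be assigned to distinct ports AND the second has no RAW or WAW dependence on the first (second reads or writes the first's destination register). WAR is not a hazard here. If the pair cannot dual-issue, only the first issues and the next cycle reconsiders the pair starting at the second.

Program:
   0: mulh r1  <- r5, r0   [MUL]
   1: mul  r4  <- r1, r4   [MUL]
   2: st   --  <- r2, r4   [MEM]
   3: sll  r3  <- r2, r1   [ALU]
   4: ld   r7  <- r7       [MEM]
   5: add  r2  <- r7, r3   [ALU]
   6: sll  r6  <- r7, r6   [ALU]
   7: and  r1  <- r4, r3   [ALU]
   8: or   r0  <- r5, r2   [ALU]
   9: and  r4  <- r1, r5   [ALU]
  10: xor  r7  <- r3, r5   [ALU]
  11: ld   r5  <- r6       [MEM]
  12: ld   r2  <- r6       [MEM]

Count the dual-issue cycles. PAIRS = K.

PAIRS = 4

c0: i0 mulh.MUL  no-port MUL/MUL
c1: i1 mul.MUL  RAW r4
c2: i2/i3 st.MEM+sll.ALU  dual
c3: i4 ld.MEM  RAW r7
c4: i5/i6 add.ALU+sll.ALU  dual
c5: i7/i8 and.ALU+or.ALU  dual
c6: i9/i10 and.ALU+xor.ALU  dual
c7: i11 ld.MEM  no-port MEM/MEM
c8: i12 ld.MEM  tail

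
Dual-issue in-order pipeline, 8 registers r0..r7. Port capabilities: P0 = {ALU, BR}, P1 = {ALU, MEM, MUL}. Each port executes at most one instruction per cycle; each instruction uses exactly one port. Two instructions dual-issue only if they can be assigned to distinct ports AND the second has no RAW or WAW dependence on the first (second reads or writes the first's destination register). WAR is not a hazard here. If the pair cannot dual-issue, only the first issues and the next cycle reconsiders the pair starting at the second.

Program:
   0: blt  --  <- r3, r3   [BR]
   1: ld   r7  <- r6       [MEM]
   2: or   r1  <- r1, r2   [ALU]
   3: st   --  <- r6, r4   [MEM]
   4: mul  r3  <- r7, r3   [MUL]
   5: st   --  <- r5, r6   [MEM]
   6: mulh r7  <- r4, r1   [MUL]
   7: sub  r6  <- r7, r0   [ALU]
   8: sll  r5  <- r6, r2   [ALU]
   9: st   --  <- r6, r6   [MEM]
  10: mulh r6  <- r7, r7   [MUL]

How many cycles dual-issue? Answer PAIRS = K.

[0] i0/i1  blt/ld  -- pair
[1] i2/i3  or/st  -- pair
[2] i4  mul  -- no-port MUL/MEM
[3] i5  st  -- no-port MEM/MUL
[4] i6  mulh  -- RAW r7
[5] i7  sub  -- RAW r6
[6] i8/i9  sll/st  -- pair
[7] i10  mulh  -- tail

PAIRS = 3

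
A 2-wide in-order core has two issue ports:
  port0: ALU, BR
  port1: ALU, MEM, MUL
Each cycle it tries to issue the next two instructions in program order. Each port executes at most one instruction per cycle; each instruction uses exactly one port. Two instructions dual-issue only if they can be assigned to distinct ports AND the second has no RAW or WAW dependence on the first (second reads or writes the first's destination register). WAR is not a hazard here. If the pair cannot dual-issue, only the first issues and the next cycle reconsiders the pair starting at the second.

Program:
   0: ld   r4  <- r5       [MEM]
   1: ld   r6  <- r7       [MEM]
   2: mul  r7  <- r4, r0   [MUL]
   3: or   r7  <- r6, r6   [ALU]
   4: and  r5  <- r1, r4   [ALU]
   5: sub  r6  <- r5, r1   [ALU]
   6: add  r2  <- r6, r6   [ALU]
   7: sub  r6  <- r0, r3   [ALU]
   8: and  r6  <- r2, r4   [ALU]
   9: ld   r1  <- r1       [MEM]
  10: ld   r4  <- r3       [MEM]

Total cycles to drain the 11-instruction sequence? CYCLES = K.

CYCLES = 8

c0: i0 ld.MEM  no-port MEM/MEM
c1: i1 ld.MEM  no-port MEM/MUL
c2: i2 mul.MUL  WAW r7
c3: i3+i4 or.ALU and.ALU  2-wide
c4: i5 sub.ALU  RAW r6
c5: i6+i7 add.ALU sub.ALU  2-wide
c6: i8+i9 and.ALU ld.MEM  2-wide
c7: i10 ld.MEM  tail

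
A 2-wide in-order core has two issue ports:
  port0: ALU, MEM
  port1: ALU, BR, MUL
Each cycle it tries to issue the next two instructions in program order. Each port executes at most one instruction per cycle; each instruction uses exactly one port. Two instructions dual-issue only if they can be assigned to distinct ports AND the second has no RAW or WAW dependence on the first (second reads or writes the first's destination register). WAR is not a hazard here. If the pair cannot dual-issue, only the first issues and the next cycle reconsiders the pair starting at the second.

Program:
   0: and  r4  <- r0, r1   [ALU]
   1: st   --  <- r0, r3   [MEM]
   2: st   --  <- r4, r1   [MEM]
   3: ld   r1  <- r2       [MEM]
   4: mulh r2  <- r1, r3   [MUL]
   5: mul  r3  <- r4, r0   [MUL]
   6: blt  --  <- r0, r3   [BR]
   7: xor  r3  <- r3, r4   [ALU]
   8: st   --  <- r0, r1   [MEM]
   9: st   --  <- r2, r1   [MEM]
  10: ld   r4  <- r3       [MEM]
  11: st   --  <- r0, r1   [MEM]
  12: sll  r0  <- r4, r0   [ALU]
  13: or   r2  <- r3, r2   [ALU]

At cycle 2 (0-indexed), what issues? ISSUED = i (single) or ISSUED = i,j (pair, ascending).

ISSUED = 3

[0] i0+i1  and+st  -- dual
[1] i2  st  -- no-port MEM/MEM
[2] i3  ld  -- RAW r1
[3] i4  mulh  -- no-port MUL/MUL
[4] i5  mul  -- no-port MUL/BR
[5] i6+i7  blt+xor  -- dual
[6] i8  st  -- no-port MEM/MEM
[7] i9  st  -- no-port MEM/MEM
[8] i10  ld  -- no-port MEM/MEM
[9] i11+i12  st+sll  -- dual
[10] i13  or  -- tail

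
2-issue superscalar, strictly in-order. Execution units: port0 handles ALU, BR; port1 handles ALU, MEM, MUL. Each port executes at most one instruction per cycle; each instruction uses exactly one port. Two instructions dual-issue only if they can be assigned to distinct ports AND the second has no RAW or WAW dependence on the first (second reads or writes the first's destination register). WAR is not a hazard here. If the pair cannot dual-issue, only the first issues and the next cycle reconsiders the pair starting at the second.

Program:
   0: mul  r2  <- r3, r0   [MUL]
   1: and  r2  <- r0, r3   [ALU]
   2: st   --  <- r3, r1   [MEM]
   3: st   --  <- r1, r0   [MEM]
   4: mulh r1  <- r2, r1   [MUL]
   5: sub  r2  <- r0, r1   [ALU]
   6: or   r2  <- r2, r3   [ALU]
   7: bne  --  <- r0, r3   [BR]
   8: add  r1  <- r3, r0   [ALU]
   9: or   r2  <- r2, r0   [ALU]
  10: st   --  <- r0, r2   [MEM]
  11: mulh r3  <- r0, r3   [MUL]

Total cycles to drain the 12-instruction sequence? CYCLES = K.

CYCLES = 9

0. mul.MUL @i0  | WAW r2
1. and.ALU;st.MEM @i1&i2  | 2-wide
2. st.MEM @i3  | no-port MEM/MUL
3. mulh.MUL @i4  | RAW r1
4. sub.ALU @i5  | RAW+WAW r2
5. or.ALU;bne.BR @i6&i7  | 2-wide
6. add.ALU;or.ALU @i8&i9  | 2-wide
7. st.MEM @i10  | no-port MEM/MUL
8. mulh.MUL @i11  | tail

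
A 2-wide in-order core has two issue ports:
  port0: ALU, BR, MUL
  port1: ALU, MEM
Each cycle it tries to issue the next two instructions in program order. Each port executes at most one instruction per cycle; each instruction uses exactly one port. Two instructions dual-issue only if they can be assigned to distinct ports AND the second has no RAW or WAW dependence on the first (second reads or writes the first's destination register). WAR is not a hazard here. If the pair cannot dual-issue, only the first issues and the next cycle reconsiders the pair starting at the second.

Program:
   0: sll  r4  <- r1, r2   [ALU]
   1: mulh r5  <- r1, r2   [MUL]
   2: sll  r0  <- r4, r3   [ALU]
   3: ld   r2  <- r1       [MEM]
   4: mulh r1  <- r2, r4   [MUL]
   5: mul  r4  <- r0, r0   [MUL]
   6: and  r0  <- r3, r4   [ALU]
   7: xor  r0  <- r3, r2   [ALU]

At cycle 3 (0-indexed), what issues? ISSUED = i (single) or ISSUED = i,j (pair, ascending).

ISSUED = 5

c0: i0+i1 sll mulh  dual
c1: i2+i3 sll ld  dual
c2: i4 mulh  no-port MUL/MUL
c3: i5 mul  RAW r4
c4: i6 and  WAW r0
c5: i7 xor  tail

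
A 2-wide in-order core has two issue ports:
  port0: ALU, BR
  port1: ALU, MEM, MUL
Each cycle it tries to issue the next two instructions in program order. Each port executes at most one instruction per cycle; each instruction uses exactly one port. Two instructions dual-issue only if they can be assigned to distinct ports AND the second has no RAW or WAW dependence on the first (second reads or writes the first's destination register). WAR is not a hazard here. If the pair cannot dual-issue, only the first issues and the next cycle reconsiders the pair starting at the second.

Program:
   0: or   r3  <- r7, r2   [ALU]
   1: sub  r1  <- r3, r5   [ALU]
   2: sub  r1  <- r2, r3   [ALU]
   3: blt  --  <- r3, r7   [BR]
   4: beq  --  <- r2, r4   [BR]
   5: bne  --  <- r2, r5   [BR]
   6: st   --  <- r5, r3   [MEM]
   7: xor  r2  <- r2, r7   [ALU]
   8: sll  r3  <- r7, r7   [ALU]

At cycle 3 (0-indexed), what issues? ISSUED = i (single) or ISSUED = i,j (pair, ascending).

#0 head=0: or i0 RAW r3
#1 head=1: sub i1 WAW r1
#2 head=2: sub blt i2,i3 pair
#3 head=4: beq i4 no-port BR/BR
#4 head=5: bne st i5,i6 pair
#5 head=7: xor sll i7,i8 pair

ISSUED = 4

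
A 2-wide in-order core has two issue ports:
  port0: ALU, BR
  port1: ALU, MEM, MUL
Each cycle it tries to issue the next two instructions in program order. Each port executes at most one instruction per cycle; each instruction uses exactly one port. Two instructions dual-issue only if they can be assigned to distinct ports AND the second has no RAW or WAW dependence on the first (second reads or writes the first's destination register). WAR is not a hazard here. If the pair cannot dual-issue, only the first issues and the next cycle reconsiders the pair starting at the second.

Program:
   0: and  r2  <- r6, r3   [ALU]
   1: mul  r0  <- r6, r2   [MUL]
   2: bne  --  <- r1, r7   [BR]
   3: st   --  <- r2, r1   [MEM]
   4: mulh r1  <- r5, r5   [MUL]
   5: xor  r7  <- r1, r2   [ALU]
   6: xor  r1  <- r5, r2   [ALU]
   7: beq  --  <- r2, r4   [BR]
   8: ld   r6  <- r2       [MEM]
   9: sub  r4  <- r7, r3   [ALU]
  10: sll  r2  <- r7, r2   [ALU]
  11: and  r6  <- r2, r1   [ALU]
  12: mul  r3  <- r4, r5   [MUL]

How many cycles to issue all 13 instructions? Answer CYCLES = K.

CYCLES = 8

[0] i0  and  -- RAW r2
[1] i1/i2  mul+bne  -- pair
[2] i3  st  -- no-port MEM/MUL
[3] i4  mulh  -- RAW r1
[4] i5/i6  xor+xor  -- pair
[5] i7/i8  beq+ld  -- pair
[6] i9/i10  sub+sll  -- pair
[7] i11/i12  and+mul  -- pair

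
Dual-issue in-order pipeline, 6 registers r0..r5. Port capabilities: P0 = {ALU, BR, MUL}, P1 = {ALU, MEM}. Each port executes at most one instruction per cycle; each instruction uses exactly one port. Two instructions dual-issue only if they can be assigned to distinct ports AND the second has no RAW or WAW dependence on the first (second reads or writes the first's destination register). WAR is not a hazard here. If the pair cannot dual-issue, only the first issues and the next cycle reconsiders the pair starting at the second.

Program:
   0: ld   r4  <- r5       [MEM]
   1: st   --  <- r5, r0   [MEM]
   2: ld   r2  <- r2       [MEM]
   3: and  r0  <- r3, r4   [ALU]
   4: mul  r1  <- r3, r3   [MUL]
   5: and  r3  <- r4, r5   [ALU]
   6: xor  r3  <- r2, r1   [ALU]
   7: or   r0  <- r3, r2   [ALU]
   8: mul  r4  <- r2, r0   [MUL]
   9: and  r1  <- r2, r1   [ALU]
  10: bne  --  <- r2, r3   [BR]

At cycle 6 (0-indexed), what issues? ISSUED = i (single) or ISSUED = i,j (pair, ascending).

ISSUED = 8,9

0. ld.MEM @i0  | no-port MEM/MEM
1. st.MEM @i1  | no-port MEM/MEM
2. ld.MEM;and.ALU @i2+i3  | pair
3. mul.MUL;and.ALU @i4+i5  | pair
4. xor.ALU @i6  | RAW r3
5. or.ALU @i7  | RAW r0
6. mul.MUL;and.ALU @i8+i9  | pair
7. bne.BR @i10  | tail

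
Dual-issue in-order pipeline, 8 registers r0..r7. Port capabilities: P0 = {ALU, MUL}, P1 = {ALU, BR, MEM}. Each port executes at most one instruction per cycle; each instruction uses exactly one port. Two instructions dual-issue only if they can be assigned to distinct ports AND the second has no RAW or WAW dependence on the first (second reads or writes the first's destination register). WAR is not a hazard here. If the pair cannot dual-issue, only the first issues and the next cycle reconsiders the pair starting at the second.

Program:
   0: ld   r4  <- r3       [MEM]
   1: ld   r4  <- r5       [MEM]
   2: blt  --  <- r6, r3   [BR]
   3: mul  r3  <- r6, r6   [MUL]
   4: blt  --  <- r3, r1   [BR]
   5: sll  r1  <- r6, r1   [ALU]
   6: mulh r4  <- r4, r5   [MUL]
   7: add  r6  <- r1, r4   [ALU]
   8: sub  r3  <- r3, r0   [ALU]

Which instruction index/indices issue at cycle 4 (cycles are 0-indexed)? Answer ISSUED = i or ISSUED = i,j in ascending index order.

  cy0 -> i0 (ld) no-port MEM/MEM
  cy1 -> i1 (ld) no-port MEM/BR
  cy2 -> i2/i3 (blt mul) pair
  cy3 -> i4/i5 (blt sll) pair
  cy4 -> i6 (mulh) RAW r4
  cy5 -> i7/i8 (add sub) pair

ISSUED = 6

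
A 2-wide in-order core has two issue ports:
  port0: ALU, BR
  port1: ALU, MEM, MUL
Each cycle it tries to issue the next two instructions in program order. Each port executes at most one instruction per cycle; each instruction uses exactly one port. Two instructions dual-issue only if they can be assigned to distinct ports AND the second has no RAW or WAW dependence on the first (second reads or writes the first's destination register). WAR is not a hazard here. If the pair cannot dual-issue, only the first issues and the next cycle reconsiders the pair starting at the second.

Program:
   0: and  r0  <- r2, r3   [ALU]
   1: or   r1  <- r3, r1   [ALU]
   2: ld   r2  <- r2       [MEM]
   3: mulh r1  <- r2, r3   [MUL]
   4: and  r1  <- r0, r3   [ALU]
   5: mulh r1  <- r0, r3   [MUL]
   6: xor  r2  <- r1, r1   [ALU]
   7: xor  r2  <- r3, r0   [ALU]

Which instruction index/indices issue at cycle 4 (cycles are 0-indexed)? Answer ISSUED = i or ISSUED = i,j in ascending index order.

ISSUED = 5

c0: i0&i1 and+or  dual
c1: i2 ld  no-port MEM/MUL
c2: i3 mulh  WAW r1
c3: i4 and  WAW r1
c4: i5 mulh  RAW r1
c5: i6 xor  WAW r2
c6: i7 xor  tail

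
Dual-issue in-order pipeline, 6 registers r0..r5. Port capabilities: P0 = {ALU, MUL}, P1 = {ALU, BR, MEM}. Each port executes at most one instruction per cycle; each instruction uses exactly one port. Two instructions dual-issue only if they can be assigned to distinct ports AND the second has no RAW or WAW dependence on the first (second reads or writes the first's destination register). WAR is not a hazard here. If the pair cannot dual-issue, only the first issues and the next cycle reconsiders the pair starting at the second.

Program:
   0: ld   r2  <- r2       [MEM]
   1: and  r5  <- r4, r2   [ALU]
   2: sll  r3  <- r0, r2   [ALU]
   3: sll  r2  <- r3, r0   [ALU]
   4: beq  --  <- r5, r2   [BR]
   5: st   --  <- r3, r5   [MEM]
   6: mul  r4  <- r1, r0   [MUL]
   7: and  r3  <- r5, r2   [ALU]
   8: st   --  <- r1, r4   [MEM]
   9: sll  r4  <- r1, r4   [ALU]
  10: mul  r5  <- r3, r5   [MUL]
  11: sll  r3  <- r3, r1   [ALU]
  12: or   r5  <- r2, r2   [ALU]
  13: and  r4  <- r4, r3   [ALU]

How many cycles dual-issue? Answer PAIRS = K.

#0 head=0: ld i0 RAW r2
#1 head=1: and sll i1/i2 pair
#2 head=3: sll i3 RAW r2
#3 head=4: beq i4 no-port BR/MEM
#4 head=5: st mul i5/i6 pair
#5 head=7: and st i7/i8 pair
#6 head=9: sll mul i9/i10 pair
#7 head=11: sll or i11/i12 pair
#8 head=13: and i13 tail

PAIRS = 5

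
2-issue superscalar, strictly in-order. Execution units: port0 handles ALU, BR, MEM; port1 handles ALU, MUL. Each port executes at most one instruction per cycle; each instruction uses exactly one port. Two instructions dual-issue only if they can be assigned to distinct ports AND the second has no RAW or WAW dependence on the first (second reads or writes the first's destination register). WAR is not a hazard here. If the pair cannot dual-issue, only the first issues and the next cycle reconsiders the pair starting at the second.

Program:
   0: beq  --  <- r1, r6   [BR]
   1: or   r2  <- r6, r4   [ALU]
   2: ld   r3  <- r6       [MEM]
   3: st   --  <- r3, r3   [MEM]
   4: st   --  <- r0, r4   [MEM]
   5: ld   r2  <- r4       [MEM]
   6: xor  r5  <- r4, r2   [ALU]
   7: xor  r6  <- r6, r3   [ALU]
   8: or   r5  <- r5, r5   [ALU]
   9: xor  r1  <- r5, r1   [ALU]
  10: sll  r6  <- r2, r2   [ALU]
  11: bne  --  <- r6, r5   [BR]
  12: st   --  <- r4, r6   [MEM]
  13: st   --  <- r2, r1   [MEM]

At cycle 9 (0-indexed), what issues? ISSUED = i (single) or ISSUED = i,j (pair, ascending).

  cy0 -> i0/i1 (beq.BR/or.ALU) 2-wide
  cy1 -> i2 (ld.MEM) no-port MEM/MEM
  cy2 -> i3 (st.MEM) no-port MEM/MEM
  cy3 -> i4 (st.MEM) no-port MEM/MEM
  cy4 -> i5 (ld.MEM) RAW r2
  cy5 -> i6/i7 (xor.ALU/xor.ALU) 2-wide
  cy6 -> i8 (or.ALU) RAW r5
  cy7 -> i9/i10 (xor.ALU/sll.ALU) 2-wide
  cy8 -> i11 (bne.BR) no-port BR/MEM
  cy9 -> i12 (st.MEM) no-port MEM/MEM
  cy10 -> i13 (st.MEM) tail

ISSUED = 12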